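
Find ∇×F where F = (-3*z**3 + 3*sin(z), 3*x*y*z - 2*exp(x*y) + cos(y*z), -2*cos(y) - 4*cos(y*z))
(-3*x*y + y*sin(y*z) + 4*z*sin(y*z) + 2*sin(y), -9*z**2 + 3*cos(z), y*(3*z - 2*exp(x*y)))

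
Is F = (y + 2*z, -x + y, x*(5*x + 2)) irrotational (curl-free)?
No, ∇×F = (0, -10*x, -2)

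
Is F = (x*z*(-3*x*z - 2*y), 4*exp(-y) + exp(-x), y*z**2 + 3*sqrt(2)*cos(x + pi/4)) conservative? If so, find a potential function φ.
No, ∇×F = (z**2, -6*x**2*z - 2*x*y + 3*sqrt(2)*sin(x + pi/4), 2*x*z - exp(-x)) ≠ 0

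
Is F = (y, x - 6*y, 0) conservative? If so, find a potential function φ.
Yes, F is conservative. φ = y*(x - 3*y)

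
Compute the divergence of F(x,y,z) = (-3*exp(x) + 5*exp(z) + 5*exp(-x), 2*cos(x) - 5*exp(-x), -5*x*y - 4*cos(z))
-3*exp(x) + 4*sin(z) - 5*exp(-x)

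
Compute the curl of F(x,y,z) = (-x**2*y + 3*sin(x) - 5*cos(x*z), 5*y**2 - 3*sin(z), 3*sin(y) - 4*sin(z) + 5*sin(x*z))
(3*cos(y) + 3*cos(z), 5*x*sin(x*z) - 5*z*cos(x*z), x**2)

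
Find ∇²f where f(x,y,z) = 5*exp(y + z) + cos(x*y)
-x**2*cos(x*y) - y**2*cos(x*y) + 10*exp(y + z)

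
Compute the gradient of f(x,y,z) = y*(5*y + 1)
(0, 10*y + 1, 0)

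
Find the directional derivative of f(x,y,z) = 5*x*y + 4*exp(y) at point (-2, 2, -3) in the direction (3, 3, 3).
4*sqrt(3)*exp(2)/3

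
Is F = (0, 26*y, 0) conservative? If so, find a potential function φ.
Yes, F is conservative. φ = 13*y**2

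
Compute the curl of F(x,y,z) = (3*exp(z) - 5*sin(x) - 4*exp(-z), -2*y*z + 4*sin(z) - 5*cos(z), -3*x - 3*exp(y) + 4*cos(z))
(2*y - 3*exp(y) - 5*sin(z) - 4*cos(z), -sinh(z) + 7*cosh(z) + 3, 0)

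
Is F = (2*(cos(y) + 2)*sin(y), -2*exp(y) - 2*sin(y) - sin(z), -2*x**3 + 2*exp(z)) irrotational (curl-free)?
No, ∇×F = (cos(z), 6*x**2, -4*cos(y) - 2*cos(2*y))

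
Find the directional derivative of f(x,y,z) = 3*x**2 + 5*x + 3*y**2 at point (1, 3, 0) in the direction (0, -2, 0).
-18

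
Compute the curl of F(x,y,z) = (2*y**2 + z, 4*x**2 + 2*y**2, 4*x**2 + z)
(0, 1 - 8*x, 8*x - 4*y)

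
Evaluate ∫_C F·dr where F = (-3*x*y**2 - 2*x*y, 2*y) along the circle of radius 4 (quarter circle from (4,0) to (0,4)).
752/3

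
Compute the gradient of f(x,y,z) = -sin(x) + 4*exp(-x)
(-cos(x) - 4*exp(-x), 0, 0)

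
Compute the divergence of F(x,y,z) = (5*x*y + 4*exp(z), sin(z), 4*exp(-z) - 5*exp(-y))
5*y - 4*exp(-z)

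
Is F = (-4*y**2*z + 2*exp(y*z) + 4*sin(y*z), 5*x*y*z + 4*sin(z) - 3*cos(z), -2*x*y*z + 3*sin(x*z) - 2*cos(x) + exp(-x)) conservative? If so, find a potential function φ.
No, ∇×F = (-5*x*y - 2*x*z - 3*sin(z) - 4*cos(z), -4*y**2 + 2*y*z + 2*y*exp(y*z) + 4*y*cos(y*z) - 3*z*cos(x*z) - 2*sin(x) + exp(-x), z*(13*y - 2*exp(y*z) - 4*cos(y*z))) ≠ 0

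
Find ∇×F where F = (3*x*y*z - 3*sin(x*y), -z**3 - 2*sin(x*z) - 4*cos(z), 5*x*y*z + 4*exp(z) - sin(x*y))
(5*x*z - x*cos(x*y) + 2*x*cos(x*z) + 3*z**2 - 4*sin(z), y*(3*x - 5*z + cos(x*y)), -3*x*z + 3*x*cos(x*y) - 2*z*cos(x*z))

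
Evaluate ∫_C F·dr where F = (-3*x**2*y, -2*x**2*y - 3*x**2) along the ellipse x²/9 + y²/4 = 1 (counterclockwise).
81*pi/2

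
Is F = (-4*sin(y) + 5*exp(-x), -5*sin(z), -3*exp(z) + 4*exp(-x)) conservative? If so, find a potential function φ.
No, ∇×F = (5*cos(z), 4*exp(-x), 4*cos(y)) ≠ 0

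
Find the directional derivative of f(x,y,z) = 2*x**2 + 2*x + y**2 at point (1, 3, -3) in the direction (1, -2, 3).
-3*sqrt(14)/7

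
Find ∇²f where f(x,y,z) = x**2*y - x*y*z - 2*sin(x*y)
2*x**2*sin(x*y) + 2*y**2*sin(x*y) + 2*y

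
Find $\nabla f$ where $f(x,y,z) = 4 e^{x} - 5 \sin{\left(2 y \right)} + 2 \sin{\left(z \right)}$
(4*exp(x), -10*cos(2*y), 2*cos(z))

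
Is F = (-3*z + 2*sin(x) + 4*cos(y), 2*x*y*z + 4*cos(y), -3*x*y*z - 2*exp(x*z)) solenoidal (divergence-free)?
No, ∇·F = -3*x*y + 2*x*z - 2*x*exp(x*z) - 4*sin(y) + 2*cos(x)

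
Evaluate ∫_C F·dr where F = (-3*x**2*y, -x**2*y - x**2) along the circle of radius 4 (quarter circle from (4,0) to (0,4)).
-320/3 + 48*pi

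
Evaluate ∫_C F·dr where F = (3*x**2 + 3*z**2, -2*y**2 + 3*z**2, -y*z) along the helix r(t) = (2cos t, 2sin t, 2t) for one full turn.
16*pi*(7 + 6*pi)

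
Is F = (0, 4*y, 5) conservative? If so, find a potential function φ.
Yes, F is conservative. φ = 2*y**2 + 5*z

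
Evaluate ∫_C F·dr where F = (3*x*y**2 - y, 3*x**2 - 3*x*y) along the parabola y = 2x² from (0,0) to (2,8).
256/15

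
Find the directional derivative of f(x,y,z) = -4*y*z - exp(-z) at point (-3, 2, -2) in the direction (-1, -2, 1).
sqrt(6)*(-24 + exp(2))/6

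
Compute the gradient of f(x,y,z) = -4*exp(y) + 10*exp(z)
(0, -4*exp(y), 10*exp(z))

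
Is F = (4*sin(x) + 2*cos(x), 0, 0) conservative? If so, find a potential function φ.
Yes, F is conservative. φ = 2*sin(x) - 4*cos(x)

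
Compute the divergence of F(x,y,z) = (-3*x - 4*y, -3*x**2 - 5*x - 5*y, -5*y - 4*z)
-12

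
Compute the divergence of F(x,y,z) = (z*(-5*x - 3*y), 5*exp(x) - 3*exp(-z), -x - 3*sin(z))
-5*z - 3*cos(z)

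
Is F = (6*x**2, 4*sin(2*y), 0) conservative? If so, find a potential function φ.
Yes, F is conservative. φ = 2*x**3 - 2*cos(2*y)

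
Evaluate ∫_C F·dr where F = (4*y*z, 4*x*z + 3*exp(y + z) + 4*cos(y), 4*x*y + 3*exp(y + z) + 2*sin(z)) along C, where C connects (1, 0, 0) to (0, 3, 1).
-2*cos(1) - 1 + 4*sin(3) + 3*exp(4)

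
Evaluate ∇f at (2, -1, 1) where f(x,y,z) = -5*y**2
(0, 10, 0)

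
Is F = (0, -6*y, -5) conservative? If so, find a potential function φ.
Yes, F is conservative. φ = -3*y**2 - 5*z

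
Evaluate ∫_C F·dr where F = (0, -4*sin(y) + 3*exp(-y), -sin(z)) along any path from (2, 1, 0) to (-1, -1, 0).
-6*sinh(1)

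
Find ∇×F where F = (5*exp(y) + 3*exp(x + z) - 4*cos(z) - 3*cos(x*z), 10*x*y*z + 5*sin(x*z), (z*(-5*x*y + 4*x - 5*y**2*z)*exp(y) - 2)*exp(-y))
(-10*x*y - 5*x*z - 5*x*cos(x*z) - 10*y*z**2 + 2*exp(-y), 3*x*sin(x*z) + z*(5*y - 4) + 3*exp(x + z) + 4*sin(z), 10*y*z + 5*z*cos(x*z) - 5*exp(y))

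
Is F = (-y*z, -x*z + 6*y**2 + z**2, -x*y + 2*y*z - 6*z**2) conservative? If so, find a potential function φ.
Yes, F is conservative. φ = -x*y*z + 2*y**3 + y*z**2 - 2*z**3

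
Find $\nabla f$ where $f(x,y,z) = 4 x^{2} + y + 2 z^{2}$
(8*x, 1, 4*z)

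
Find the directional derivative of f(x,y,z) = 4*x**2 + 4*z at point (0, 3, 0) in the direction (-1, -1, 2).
4*sqrt(6)/3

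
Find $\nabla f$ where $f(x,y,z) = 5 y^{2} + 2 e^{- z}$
(0, 10*y, -2*exp(-z))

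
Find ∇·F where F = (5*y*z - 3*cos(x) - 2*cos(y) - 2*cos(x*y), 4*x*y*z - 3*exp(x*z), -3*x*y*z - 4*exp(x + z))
-3*x*y + 4*x*z + 2*y*sin(x*y) - 4*exp(x + z) + 3*sin(x)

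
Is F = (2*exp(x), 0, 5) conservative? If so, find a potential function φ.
Yes, F is conservative. φ = 5*z + 2*exp(x)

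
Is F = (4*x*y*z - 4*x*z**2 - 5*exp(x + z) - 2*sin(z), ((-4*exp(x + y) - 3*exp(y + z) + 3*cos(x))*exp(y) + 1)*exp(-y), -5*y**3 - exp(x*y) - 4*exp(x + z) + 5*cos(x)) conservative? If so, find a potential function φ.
No, ∇×F = (-x*exp(x*y) - 15*y**2 + 3*exp(y + z), 4*x*y - 8*x*z + y*exp(x*y) - exp(x + z) + 5*sin(x) - 2*cos(z), -4*x*z - 4*exp(x + y) - 3*sin(x)) ≠ 0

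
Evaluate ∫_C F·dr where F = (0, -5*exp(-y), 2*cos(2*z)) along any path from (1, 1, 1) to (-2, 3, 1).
5*(1 - exp(2))*exp(-3)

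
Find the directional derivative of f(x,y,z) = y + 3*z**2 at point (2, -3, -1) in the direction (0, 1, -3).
19*sqrt(10)/10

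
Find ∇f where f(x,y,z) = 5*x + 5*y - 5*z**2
(5, 5, -10*z)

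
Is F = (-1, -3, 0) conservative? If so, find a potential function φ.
Yes, F is conservative. φ = -x - 3*y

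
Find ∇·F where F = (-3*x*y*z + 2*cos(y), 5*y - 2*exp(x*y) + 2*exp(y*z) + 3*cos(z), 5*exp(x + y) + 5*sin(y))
-2*x*exp(x*y) - 3*y*z + 2*z*exp(y*z) + 5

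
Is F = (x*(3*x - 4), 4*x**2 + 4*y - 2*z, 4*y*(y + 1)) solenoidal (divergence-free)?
No, ∇·F = 6*x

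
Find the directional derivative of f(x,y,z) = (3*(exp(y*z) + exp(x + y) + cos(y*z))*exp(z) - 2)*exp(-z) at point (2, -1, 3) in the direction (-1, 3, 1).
2*sqrt(11)*(13 + 12*exp(3)*sin(3) + 3*exp(4))*exp(-3)/11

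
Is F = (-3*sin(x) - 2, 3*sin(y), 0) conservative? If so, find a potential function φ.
Yes, F is conservative. φ = -2*x + 3*cos(x) - 3*cos(y)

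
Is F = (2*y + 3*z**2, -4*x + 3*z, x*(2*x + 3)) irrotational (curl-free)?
No, ∇×F = (-3, -4*x + 6*z - 3, -6)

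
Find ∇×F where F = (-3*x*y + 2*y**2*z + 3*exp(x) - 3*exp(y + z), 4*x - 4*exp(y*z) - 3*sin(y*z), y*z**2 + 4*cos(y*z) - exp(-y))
(4*y*exp(y*z) + 3*y*cos(y*z) + z**2 - 4*z*sin(y*z) + exp(-y), 2*y**2 - 3*exp(y + z), 3*x - 4*y*z + 3*exp(y + z) + 4)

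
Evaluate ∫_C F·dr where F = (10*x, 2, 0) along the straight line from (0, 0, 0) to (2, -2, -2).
16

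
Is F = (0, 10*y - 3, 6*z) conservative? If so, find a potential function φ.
Yes, F is conservative. φ = 5*y**2 - 3*y + 3*z**2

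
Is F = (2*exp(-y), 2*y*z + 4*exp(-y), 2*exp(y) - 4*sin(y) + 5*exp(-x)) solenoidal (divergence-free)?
No, ∇·F = 2*z - 4*exp(-y)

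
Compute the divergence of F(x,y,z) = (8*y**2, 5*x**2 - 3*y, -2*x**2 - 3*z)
-6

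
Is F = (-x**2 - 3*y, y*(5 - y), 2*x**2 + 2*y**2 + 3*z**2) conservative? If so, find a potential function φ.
No, ∇×F = (4*y, -4*x, 3) ≠ 0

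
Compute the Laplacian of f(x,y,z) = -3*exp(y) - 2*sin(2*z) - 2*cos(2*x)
-3*exp(y) + 8*sin(2*z) + 8*cos(2*x)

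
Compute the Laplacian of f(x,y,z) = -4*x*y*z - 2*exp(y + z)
-4*exp(y + z)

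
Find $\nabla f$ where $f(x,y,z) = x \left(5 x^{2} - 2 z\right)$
(15*x**2 - 2*z, 0, -2*x)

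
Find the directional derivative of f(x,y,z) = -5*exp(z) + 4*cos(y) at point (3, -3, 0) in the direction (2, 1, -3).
sqrt(14)*(4*sin(3) + 15)/14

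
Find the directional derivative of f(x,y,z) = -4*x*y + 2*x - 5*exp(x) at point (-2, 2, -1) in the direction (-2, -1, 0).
sqrt(5)*(2 + 4*exp(2)/5)*exp(-2)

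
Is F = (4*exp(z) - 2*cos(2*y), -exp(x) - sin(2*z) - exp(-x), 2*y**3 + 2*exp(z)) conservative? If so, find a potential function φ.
No, ∇×F = (6*y**2 + 2*cos(2*z), 4*exp(z), -exp(x) - 4*sin(2*y) + exp(-x)) ≠ 0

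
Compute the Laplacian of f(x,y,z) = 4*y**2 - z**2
6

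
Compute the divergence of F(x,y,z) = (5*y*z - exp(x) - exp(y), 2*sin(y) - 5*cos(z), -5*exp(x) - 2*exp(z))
-exp(x) - 2*exp(z) + 2*cos(y)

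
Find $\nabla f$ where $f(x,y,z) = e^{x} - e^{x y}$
(-y*exp(x*y) + exp(x), -x*exp(x*y), 0)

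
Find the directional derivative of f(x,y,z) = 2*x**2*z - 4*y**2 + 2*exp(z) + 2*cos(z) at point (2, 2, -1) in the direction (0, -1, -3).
-sqrt(10)*(3 + 3*E*sin(1) + 4*E)*exp(-1)/5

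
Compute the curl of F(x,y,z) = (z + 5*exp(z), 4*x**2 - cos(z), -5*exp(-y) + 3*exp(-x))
(-sin(z) + 5*exp(-y), 5*exp(z) + 1 + 3*exp(-x), 8*x)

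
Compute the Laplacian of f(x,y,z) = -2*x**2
-4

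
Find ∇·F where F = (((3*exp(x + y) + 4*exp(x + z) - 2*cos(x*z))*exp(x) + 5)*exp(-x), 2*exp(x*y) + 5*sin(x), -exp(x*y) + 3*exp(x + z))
2*x*exp(x*y) + 2*z*sin(x*z) + 3*exp(x + y) + 7*exp(x + z) - 5*exp(-x)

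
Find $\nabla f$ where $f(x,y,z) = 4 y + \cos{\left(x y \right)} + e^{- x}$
(-y*sin(x*y) - exp(-x), -x*sin(x*y) + 4, 0)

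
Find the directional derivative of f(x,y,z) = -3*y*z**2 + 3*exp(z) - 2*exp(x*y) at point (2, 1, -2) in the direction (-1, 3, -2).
sqrt(14)*(-5*exp(4) - 30*exp(2) - 3)*exp(-2)/7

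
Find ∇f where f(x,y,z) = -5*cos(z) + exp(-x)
(-exp(-x), 0, 5*sin(z))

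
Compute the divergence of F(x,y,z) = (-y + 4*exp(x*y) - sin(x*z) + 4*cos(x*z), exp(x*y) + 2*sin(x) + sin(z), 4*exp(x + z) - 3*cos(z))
x*exp(x*y) + 4*y*exp(x*y) - 4*z*sin(x*z) - z*cos(x*z) + 4*exp(x + z) + 3*sin(z)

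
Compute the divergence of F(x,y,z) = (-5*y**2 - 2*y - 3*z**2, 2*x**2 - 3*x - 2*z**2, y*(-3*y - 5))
0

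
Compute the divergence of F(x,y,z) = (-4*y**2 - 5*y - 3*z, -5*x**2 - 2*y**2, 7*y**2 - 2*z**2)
-4*y - 4*z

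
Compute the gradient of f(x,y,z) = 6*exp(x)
(6*exp(x), 0, 0)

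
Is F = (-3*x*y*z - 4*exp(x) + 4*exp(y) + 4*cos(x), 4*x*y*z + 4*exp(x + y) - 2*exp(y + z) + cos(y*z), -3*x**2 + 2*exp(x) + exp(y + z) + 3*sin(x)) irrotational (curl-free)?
No, ∇×F = (-4*x*y + y*sin(y*z) + 3*exp(y + z), -3*x*y + 6*x - 2*exp(x) - 3*cos(x), 3*x*z + 4*y*z - 4*exp(y) + 4*exp(x + y))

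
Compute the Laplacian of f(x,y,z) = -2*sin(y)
2*sin(y)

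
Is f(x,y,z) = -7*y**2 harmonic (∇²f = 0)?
No, ∇²f = -14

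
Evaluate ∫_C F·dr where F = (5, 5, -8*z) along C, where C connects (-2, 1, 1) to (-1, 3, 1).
15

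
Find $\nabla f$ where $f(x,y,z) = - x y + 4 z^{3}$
(-y, -x, 12*z**2)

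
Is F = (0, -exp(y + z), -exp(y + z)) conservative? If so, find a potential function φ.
Yes, F is conservative. φ = -exp(y + z)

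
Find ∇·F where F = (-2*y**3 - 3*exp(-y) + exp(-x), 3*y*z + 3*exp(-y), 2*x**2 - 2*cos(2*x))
3*z - 3*exp(-y) - exp(-x)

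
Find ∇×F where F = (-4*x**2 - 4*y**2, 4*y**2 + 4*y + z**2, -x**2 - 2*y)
(-2*z - 2, 2*x, 8*y)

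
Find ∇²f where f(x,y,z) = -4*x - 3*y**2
-6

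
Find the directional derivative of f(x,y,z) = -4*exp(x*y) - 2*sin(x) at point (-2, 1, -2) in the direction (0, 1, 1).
4*sqrt(2)*exp(-2)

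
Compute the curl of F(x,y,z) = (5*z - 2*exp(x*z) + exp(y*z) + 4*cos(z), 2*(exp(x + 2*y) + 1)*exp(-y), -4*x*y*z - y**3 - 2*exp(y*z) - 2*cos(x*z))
(-4*x*z - 3*y**2 - 2*z*exp(y*z), -2*x*exp(x*z) + 4*y*z + y*exp(y*z) - 2*z*sin(x*z) - 4*sin(z) + 5, -z*exp(y*z) + 2*exp(x + y))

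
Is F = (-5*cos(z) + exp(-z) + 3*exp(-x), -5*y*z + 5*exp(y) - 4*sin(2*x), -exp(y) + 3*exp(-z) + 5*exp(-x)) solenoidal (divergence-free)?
No, ∇·F = -5*z + 5*exp(y) - 3*exp(-z) - 3*exp(-x)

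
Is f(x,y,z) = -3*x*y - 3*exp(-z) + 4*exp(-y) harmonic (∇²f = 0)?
No, ∇²f = -3*exp(-z) + 4*exp(-y)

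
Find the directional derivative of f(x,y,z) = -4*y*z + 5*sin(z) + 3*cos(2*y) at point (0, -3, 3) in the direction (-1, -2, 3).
3*sqrt(14)*(5*cos(3) - 4*sin(6) + 20)/14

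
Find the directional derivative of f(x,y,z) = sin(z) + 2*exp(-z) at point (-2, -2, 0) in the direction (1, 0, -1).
sqrt(2)/2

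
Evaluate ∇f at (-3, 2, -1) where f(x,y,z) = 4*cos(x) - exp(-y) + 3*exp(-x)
(-3*exp(3) + 4*sin(3), exp(-2), 0)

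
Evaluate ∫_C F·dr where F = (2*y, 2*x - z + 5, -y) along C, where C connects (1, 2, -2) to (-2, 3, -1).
-12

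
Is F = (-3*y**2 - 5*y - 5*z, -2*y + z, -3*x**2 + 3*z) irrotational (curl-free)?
No, ∇×F = (-1, 6*x - 5, 6*y + 5)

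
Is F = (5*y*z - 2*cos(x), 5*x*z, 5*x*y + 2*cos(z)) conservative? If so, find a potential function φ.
Yes, F is conservative. φ = 5*x*y*z - 2*sin(x) + 2*sin(z)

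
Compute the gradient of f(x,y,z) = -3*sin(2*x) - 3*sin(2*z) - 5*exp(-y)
(-6*cos(2*x), 5*exp(-y), -6*cos(2*z))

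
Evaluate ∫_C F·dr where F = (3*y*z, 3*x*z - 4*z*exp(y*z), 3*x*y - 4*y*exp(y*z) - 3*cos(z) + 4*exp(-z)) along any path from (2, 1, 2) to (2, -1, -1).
-8*E - 6 + 4*exp(-2) + 3*sin(1) + 3*sin(2) + 4*exp(2)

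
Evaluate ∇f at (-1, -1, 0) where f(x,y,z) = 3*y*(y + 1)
(0, -3, 0)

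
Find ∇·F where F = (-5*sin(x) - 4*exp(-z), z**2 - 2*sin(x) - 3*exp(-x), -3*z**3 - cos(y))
-9*z**2 - 5*cos(x)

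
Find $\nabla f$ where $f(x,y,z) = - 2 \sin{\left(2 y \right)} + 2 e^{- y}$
(0, -4*cos(2*y) - 2*exp(-y), 0)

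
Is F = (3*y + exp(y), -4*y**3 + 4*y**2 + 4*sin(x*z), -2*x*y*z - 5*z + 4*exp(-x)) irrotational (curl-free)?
No, ∇×F = (-2*x*(z + 2*cos(x*z)), 2*y*z + 4*exp(-x), 4*z*cos(x*z) - exp(y) - 3)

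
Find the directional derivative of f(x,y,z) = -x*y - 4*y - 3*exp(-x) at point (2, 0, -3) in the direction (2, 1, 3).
3*sqrt(14)*(1 - exp(2))*exp(-2)/7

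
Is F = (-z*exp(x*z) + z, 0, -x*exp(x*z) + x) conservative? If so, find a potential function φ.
Yes, F is conservative. φ = x*z - exp(x*z)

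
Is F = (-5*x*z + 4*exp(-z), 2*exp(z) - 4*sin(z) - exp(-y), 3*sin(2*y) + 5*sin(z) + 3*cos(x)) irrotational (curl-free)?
No, ∇×F = (-2*exp(z) + 6*cos(2*y) + 4*cos(z), -5*x + 3*sin(x) - 4*exp(-z), 0)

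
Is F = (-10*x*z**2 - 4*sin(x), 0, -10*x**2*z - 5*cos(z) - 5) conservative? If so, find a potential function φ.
Yes, F is conservative. φ = -5*x**2*z**2 - 5*z - 5*sin(z) + 4*cos(x)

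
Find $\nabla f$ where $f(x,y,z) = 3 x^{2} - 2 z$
(6*x, 0, -2)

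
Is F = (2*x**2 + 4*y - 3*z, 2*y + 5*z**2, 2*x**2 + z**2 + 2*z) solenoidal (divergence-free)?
No, ∇·F = 4*x + 2*z + 4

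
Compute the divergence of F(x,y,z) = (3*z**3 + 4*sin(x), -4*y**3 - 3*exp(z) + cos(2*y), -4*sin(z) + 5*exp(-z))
-12*y**2 - 2*sin(2*y) + 4*cos(x) - 4*cos(z) - 5*exp(-z)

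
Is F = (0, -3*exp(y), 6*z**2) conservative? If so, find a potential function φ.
Yes, F is conservative. φ = 2*z**3 - 3*exp(y)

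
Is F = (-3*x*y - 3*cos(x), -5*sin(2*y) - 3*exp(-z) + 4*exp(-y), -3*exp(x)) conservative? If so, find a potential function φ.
No, ∇×F = (-3*exp(-z), 3*exp(x), 3*x) ≠ 0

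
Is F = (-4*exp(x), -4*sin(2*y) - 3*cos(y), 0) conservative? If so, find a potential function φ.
Yes, F is conservative. φ = -4*exp(x) - 3*sin(y) + 2*cos(2*y)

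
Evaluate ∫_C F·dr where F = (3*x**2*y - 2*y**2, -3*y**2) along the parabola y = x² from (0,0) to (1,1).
-4/5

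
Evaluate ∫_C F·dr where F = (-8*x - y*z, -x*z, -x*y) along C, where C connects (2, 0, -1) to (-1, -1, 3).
9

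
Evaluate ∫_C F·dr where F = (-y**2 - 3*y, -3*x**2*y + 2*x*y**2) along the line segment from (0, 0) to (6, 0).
0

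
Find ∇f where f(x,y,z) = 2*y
(0, 2, 0)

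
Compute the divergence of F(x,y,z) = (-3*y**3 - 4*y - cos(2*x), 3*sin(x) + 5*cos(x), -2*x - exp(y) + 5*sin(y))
2*sin(2*x)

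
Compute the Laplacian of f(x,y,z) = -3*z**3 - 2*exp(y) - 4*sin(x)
-18*z - 2*exp(y) + 4*sin(x)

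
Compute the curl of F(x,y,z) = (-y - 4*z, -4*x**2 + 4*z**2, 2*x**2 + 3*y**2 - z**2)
(6*y - 8*z, -4*x - 4, 1 - 8*x)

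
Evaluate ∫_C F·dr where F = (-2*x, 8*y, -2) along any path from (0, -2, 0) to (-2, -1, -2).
-12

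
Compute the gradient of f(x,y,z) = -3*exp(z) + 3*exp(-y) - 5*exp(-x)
(5*exp(-x), -3*exp(-y), -3*exp(z))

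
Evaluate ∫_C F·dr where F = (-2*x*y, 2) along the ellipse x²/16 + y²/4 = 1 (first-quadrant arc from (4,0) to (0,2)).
76/3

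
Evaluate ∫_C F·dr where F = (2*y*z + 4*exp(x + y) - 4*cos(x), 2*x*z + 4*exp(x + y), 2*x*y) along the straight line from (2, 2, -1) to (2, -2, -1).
20 - 4*exp(4)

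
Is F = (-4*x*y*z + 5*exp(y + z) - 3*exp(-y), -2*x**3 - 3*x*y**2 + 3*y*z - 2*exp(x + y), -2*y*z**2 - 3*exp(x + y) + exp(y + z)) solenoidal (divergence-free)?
No, ∇·F = -6*x*y - 8*y*z + 3*z - 2*exp(x + y) + exp(y + z)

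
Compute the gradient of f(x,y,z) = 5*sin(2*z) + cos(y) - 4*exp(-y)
(0, -sin(y) + 4*exp(-y), 10*cos(2*z))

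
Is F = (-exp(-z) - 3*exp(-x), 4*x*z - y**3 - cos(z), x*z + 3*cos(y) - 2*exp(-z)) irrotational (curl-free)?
No, ∇×F = (-4*x - 3*sin(y) - sin(z), -z + exp(-z), 4*z)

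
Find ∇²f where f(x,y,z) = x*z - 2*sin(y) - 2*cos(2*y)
2*sin(y) + 8*cos(2*y)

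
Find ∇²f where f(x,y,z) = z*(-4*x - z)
-2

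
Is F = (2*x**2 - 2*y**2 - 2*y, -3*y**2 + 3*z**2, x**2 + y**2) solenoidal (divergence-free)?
No, ∇·F = 4*x - 6*y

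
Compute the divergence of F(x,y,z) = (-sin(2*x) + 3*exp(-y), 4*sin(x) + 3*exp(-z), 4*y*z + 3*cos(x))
4*y - 2*cos(2*x)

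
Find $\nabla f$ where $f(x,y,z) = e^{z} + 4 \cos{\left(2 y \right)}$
(0, -8*sin(2*y), exp(z))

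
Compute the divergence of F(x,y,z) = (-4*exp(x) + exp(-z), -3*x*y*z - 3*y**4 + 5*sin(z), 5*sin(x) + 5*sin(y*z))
-3*x*z - 12*y**3 + 5*y*cos(y*z) - 4*exp(x)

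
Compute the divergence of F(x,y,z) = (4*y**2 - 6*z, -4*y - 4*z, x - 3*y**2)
-4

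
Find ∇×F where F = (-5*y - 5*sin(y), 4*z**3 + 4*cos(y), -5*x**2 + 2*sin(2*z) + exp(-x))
(-12*z**2, 10*x + exp(-x), 5*cos(y) + 5)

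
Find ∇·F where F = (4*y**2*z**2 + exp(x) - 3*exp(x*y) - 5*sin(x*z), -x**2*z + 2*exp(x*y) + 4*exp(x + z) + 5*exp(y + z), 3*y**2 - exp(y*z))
2*x*exp(x*y) - 3*y*exp(x*y) - y*exp(y*z) - 5*z*cos(x*z) + exp(x) + 5*exp(y + z)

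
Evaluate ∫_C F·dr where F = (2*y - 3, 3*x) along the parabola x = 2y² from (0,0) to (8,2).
40/3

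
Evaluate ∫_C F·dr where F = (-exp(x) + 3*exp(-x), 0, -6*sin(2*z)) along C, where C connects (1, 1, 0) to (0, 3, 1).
-7 + 3*cos(2) + 3*exp(-1) + E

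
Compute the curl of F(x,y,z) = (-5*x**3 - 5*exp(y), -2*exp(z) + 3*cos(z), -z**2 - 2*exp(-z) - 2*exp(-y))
(2*exp(z) + 3*sin(z) + 2*exp(-y), 0, 5*exp(y))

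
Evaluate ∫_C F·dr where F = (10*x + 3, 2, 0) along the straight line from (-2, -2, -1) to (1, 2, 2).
2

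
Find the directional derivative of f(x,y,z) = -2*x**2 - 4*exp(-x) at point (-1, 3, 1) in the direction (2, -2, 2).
4*sqrt(3)*(1 + E)/3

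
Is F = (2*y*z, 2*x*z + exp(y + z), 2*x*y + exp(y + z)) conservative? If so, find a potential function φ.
Yes, F is conservative. φ = 2*x*y*z + exp(y + z)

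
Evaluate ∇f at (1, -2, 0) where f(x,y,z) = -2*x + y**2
(-2, -4, 0)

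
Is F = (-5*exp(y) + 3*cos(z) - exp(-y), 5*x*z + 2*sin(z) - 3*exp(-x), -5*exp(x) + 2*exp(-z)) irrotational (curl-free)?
No, ∇×F = (-5*x - 2*cos(z), 5*exp(x) - 3*sin(z), 5*z + 5*exp(y) - exp(-y) + 3*exp(-x))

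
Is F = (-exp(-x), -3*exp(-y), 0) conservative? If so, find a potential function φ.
Yes, F is conservative. φ = 3*exp(-y) + exp(-x)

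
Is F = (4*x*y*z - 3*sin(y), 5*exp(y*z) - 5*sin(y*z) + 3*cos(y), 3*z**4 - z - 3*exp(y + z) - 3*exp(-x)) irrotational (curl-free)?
No, ∇×F = (-5*y*exp(y*z) + 5*y*cos(y*z) - 3*exp(y + z), 4*x*y - 3*exp(-x), -4*x*z + 3*cos(y))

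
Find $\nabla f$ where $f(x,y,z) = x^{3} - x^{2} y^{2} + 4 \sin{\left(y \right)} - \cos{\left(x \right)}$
(3*x**2 - 2*x*y**2 + sin(x), -2*x**2*y + 4*cos(y), 0)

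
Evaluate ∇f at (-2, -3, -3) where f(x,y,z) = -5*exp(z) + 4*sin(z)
(0, 0, 4*cos(3) - 5*exp(-3))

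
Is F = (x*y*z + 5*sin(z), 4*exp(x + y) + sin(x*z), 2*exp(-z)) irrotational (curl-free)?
No, ∇×F = (-x*cos(x*z), x*y + 5*cos(z), -x*z + z*cos(x*z) + 4*exp(x + y))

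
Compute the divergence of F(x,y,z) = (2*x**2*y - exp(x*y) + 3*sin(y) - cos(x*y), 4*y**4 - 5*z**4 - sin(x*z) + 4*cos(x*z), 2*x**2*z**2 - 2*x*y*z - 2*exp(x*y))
4*x**2*z + 2*x*y + 16*y**3 - y*exp(x*y) + y*sin(x*y)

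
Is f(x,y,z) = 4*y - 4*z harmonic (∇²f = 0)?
Yes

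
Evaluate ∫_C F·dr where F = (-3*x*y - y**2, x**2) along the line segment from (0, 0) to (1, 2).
-8/3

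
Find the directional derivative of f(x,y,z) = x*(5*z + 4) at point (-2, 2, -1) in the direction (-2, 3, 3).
-14*sqrt(22)/11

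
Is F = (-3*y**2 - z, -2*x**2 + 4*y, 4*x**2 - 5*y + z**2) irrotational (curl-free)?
No, ∇×F = (-5, -8*x - 1, -4*x + 6*y)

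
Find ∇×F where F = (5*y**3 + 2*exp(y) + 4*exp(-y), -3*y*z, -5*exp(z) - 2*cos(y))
(3*y + 2*sin(y), 0, -15*y**2 - 2*exp(y) + 4*exp(-y))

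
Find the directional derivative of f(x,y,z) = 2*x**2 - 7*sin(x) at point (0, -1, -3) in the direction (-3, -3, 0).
7*sqrt(2)/2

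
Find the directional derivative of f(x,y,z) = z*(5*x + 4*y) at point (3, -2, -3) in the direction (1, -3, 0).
21*sqrt(10)/10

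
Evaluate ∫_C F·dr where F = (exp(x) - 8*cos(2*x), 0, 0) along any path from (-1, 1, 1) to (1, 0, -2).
-8*sin(2) - exp(-1) + E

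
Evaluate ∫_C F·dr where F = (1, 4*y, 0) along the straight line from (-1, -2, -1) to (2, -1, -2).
-3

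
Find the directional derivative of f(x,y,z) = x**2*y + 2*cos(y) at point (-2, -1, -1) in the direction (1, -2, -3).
-2*sqrt(14)*(sin(1) + 1)/7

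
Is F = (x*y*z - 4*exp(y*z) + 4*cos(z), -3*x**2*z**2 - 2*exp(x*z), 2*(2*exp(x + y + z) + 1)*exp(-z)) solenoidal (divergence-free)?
No, ∇·F = y*z - 2*exp(-z)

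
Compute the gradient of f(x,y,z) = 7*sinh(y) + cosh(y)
(0, sinh(y) + 7*cosh(y), 0)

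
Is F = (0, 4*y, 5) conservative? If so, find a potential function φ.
Yes, F is conservative. φ = 2*y**2 + 5*z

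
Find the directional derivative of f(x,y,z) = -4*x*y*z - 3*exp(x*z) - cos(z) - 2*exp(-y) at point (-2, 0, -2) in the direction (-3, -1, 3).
sqrt(19)*(14 - 3*sin(2))/19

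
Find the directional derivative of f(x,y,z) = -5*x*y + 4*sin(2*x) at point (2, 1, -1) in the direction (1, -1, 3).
sqrt(11)*(8*cos(4) + 5)/11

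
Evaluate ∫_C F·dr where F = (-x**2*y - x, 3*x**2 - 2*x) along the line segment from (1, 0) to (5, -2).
-14/3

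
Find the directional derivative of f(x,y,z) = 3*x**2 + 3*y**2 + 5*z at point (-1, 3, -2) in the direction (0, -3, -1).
-59*sqrt(10)/10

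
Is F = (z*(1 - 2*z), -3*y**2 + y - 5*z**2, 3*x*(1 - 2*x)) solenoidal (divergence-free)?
No, ∇·F = 1 - 6*y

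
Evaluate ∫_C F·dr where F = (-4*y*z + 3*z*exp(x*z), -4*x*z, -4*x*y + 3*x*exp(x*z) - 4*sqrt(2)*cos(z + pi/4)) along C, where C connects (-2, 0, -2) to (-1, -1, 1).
-3*exp(4) - 4*sqrt(2)*sin(pi/4 + 1) + 4*sqrt(2)*cos(pi/4 + 2) - 4 + 3*exp(-1)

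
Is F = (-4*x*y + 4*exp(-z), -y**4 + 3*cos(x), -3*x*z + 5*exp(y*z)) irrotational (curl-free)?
No, ∇×F = (5*z*exp(y*z), 3*z - 4*exp(-z), 4*x - 3*sin(x))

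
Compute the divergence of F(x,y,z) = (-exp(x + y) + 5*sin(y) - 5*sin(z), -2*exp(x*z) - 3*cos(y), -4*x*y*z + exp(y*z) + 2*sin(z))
-4*x*y + y*exp(y*z) - exp(x + y) + 3*sin(y) + 2*cos(z)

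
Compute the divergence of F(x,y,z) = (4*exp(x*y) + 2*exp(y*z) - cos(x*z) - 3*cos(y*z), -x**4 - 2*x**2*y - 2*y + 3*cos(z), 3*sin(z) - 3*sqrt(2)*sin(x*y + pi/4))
-2*x**2 + 4*y*exp(x*y) + z*sin(x*z) + 3*cos(z) - 2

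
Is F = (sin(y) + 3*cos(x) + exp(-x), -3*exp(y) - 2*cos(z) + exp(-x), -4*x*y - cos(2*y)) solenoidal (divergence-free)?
No, ∇·F = -3*exp(y) - 3*sin(x) - exp(-x)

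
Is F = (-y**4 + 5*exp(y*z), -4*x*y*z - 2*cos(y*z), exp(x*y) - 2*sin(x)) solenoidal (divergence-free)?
No, ∇·F = 2*z*(-2*x + sin(y*z))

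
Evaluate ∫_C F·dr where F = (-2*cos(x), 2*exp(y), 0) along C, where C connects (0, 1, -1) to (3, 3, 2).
-2*E - 2*sin(3) + 2*exp(3)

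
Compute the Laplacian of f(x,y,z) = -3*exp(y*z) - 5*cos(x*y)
5*x**2*cos(x*y) - 3*y**2*exp(y*z) + 5*y**2*cos(x*y) - 3*z**2*exp(y*z)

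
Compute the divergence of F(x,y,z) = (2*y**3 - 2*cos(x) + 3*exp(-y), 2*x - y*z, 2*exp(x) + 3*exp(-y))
-z + 2*sin(x)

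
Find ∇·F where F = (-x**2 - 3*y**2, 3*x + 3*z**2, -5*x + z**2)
-2*x + 2*z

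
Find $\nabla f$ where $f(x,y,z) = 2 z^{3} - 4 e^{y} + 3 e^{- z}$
(0, -4*exp(y), 6*z**2 - 3*exp(-z))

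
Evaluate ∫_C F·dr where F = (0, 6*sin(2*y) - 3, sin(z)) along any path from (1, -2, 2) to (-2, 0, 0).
-10 + 3*cos(4) + cos(2)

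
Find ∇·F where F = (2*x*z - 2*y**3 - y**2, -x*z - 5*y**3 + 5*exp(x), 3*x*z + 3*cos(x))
3*x - 15*y**2 + 2*z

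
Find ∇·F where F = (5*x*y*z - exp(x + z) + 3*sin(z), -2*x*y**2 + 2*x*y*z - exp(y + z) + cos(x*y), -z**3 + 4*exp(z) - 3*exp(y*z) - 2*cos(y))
-4*x*y + 2*x*z - x*sin(x*y) + 5*y*z - 3*y*exp(y*z) - 3*z**2 + 4*exp(z) - exp(x + z) - exp(y + z)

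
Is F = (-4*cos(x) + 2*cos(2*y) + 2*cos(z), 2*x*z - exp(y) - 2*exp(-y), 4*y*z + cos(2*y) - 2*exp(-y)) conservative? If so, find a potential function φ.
No, ∇×F = (-2*x + 4*z - 2*sin(2*y) + 2*exp(-y), -2*sin(z), 2*z + 4*sin(2*y)) ≠ 0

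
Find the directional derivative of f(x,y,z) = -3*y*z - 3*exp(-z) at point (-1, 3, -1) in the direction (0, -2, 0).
-3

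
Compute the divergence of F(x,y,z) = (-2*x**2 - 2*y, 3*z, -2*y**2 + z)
1 - 4*x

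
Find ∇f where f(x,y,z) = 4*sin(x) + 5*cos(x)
(-5*sin(x) + 4*cos(x), 0, 0)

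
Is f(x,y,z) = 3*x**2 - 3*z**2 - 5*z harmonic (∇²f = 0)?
Yes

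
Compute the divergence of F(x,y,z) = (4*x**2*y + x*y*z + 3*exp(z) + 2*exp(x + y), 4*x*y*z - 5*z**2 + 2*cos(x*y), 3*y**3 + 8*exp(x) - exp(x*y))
8*x*y + 4*x*z - 2*x*sin(x*y) + y*z + 2*exp(x + y)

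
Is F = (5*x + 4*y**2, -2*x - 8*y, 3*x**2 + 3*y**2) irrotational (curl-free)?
No, ∇×F = (6*y, -6*x, -8*y - 2)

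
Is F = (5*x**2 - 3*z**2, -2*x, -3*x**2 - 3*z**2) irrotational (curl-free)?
No, ∇×F = (0, 6*x - 6*z, -2)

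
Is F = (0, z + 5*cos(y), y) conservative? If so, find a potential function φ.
Yes, F is conservative. φ = y*z + 5*sin(y)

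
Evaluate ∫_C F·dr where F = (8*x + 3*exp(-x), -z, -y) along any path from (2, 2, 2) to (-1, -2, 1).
-3*E - 6 + 3*exp(-2)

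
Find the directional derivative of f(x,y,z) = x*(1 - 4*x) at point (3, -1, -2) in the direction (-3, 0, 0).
23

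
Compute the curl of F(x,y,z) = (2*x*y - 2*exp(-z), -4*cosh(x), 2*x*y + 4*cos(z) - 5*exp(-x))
(2*x, -2*y + 2*exp(-z) - 5*exp(-x), -2*x - 4*sinh(x))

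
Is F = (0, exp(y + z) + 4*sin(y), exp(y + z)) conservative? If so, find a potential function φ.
Yes, F is conservative. φ = exp(y + z) - 4*cos(y)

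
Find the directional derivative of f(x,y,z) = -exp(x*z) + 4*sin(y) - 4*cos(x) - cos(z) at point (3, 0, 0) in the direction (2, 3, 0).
4*sqrt(13)*(2*sin(3) + 3)/13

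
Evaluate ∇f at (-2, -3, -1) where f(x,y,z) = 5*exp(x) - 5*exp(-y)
(5*exp(-2), 5*exp(3), 0)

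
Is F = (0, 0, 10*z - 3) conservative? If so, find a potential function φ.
Yes, F is conservative. φ = z*(5*z - 3)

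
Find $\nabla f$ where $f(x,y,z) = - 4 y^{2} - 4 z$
(0, -8*y, -4)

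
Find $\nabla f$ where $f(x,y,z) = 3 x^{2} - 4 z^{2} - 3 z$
(6*x, 0, -8*z - 3)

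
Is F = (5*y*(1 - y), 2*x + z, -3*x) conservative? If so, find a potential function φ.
No, ∇×F = (-1, 3, 10*y - 3) ≠ 0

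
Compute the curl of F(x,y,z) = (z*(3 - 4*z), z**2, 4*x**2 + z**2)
(-2*z, -8*x - 8*z + 3, 0)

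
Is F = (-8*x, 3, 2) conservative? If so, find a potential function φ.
Yes, F is conservative. φ = -4*x**2 + 3*y + 2*z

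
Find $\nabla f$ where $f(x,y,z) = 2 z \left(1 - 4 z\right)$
(0, 0, 2 - 16*z)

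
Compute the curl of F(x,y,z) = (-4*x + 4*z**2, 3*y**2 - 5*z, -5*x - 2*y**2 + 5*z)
(5 - 4*y, 8*z + 5, 0)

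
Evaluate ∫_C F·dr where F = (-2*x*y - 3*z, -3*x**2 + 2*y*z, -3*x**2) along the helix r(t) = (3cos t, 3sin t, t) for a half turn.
-9*pi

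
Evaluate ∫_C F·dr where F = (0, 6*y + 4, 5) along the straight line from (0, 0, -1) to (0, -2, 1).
14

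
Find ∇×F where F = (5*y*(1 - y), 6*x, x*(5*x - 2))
(0, 2 - 10*x, 10*y + 1)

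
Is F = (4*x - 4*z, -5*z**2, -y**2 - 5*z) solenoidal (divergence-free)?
No, ∇·F = -1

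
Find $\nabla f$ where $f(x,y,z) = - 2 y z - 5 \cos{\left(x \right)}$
(5*sin(x), -2*z, -2*y)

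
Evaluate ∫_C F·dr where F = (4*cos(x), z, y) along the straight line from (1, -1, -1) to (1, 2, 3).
5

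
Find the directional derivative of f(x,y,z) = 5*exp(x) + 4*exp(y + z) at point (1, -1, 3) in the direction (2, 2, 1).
10*E/3 + 4*exp(2)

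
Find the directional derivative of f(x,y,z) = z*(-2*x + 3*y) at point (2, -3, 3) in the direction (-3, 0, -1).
31*sqrt(10)/10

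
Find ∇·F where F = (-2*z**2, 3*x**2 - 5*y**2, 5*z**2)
-10*y + 10*z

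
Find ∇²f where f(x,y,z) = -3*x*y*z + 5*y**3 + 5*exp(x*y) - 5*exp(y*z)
5*x**2*exp(x*y) + 5*y**2*exp(x*y) - 5*y**2*exp(y*z) + 30*y - 5*z**2*exp(y*z)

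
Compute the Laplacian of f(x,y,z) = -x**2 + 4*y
-2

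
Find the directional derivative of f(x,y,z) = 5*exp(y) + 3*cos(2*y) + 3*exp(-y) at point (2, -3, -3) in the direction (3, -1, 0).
sqrt(10)*(-5 - 6*exp(3)*sin(6) + 3*exp(6))*exp(-3)/10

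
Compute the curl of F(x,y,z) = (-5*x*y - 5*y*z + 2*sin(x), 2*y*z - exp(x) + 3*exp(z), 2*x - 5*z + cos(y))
(-2*y - 3*exp(z) - sin(y), -5*y - 2, 5*x + 5*z - exp(x))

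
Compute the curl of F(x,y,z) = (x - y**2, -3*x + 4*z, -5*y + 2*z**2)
(-9, 0, 2*y - 3)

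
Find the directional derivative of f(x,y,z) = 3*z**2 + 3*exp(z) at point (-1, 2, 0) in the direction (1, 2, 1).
sqrt(6)/2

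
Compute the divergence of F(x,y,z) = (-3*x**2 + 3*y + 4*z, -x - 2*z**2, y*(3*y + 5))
-6*x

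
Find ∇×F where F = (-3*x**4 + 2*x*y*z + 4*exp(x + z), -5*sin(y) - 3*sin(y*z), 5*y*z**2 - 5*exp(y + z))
(3*y*cos(y*z) + 5*z**2 - 5*exp(y + z), 2*x*y + 4*exp(x + z), -2*x*z)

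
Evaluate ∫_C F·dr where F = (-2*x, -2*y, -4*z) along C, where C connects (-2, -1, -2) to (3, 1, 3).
-15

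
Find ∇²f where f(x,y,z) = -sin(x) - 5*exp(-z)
sin(x) - 5*exp(-z)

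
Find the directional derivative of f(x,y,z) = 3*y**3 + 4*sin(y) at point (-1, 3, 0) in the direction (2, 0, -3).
0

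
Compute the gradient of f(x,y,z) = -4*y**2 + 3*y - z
(0, 3 - 8*y, -1)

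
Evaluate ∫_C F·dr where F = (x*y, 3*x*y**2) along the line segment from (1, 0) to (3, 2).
74/3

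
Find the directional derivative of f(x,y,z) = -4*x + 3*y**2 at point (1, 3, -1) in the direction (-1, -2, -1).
-16*sqrt(6)/3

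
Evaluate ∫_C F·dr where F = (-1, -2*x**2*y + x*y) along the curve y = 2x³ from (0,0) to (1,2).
-16/7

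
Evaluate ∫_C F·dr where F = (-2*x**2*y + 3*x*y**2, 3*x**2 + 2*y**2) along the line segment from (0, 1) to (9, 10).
16515/4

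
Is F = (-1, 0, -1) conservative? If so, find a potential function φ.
Yes, F is conservative. φ = -x - z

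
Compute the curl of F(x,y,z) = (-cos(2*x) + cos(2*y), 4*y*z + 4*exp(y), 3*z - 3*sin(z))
(-4*y, 0, 2*sin(2*y))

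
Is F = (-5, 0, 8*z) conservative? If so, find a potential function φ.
Yes, F is conservative. φ = -5*x + 4*z**2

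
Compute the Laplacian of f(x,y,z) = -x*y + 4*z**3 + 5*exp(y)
24*z + 5*exp(y)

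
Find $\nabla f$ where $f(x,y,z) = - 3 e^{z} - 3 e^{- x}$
(3*exp(-x), 0, -3*exp(z))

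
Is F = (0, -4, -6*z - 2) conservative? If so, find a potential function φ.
Yes, F is conservative. φ = -4*y - 3*z**2 - 2*z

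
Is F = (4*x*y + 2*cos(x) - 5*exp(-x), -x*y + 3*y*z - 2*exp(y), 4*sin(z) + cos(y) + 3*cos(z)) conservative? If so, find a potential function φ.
No, ∇×F = (-3*y - sin(y), 0, -4*x - y) ≠ 0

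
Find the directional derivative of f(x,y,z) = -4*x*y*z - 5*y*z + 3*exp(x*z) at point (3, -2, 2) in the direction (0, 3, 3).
9*sqrt(2)*exp(6)/2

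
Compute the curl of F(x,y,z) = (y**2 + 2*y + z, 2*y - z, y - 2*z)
(2, 1, -2*y - 2)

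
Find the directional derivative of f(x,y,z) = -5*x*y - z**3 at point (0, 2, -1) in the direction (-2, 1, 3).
11*sqrt(14)/14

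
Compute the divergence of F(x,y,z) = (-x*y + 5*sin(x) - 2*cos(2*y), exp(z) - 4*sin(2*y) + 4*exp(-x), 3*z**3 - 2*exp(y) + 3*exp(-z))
-y + 9*z**2 + 5*cos(x) - 8*cos(2*y) - 3*exp(-z)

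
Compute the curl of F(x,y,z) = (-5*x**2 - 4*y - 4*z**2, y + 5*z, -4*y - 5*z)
(-9, -8*z, 4)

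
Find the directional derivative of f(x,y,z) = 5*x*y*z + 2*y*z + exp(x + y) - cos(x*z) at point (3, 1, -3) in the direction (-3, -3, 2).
sqrt(22)*(-6*exp(4) - 15*sin(9) + 232)/22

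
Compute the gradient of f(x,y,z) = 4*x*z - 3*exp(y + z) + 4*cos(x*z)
(4*z*(1 - sin(x*z)), -3*exp(y + z), -4*x*sin(x*z) + 4*x - 3*exp(y + z))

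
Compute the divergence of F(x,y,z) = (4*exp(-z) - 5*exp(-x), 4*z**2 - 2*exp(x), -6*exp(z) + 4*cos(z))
-6*exp(z) - 4*sin(z) + 5*exp(-x)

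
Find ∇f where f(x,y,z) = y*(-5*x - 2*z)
(-5*y, -5*x - 2*z, -2*y)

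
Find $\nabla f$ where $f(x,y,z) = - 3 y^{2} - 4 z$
(0, -6*y, -4)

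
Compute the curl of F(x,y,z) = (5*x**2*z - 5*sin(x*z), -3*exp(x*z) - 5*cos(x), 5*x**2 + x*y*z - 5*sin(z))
(x*(z + 3*exp(x*z)), 5*x**2 - 5*x*cos(x*z) - 10*x - y*z, -3*z*exp(x*z) + 5*sin(x))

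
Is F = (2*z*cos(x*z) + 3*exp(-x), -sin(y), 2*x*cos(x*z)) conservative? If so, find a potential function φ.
Yes, F is conservative. φ = 2*sin(x*z) + cos(y) - 3*exp(-x)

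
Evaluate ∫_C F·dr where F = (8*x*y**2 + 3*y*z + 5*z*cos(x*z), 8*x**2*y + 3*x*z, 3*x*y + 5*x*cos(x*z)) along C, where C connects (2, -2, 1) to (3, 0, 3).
-52 - 5*sin(2) + 5*sin(9)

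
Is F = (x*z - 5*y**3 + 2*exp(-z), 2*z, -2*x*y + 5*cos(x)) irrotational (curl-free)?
No, ∇×F = (-2*x - 2, x + 2*y + 5*sin(x) - 2*exp(-z), 15*y**2)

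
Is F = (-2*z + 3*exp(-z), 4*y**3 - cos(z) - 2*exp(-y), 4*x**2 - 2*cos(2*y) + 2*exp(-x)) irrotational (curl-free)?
No, ∇×F = (4*sin(2*y) - sin(z), -8*x - 2 - 3*exp(-z) + 2*exp(-x), 0)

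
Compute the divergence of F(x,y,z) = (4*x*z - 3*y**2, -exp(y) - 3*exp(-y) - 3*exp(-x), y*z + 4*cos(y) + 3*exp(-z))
y + 4*z - exp(y) - 3*exp(-z) + 3*exp(-y)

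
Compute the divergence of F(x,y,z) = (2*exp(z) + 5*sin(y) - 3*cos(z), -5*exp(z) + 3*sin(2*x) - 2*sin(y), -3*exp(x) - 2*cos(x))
-2*cos(y)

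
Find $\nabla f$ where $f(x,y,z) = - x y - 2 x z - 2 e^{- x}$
(-y - 2*z + 2*exp(-x), -x, -2*x)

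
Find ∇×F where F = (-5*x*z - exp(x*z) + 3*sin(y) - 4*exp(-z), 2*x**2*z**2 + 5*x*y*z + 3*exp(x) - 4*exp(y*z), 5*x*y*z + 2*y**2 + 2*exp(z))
(-4*x**2*z - 5*x*y + 5*x*z + 4*y*exp(y*z) + 4*y, -x*exp(x*z) - 5*x - 5*y*z + 4*exp(-z), 4*x*z**2 + 5*y*z + 3*exp(x) - 3*cos(y))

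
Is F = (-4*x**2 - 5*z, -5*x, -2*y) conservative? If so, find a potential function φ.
No, ∇×F = (-2, -5, -5) ≠ 0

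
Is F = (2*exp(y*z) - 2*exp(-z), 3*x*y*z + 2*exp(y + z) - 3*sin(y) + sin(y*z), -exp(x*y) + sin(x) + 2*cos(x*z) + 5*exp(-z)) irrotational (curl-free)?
No, ∇×F = (-3*x*y - x*exp(x*y) - y*cos(y*z) - 2*exp(y + z), y*exp(x*y) + 2*y*exp(y*z) + 2*z*sin(x*z) - cos(x) + 2*exp(-z), z*(3*y - 2*exp(y*z)))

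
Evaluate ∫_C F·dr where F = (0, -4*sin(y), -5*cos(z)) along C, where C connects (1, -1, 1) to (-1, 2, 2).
-5*sin(2) - 4*cos(1) + 4*cos(2) + 5*sin(1)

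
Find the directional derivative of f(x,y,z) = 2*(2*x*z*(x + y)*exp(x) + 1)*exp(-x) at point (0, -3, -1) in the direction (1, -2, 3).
5*sqrt(14)/7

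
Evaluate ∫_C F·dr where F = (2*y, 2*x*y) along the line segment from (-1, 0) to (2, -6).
18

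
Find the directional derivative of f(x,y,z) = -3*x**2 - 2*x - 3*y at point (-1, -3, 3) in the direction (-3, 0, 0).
-4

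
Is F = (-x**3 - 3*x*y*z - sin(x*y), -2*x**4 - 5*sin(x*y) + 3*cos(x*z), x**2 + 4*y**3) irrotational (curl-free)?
No, ∇×F = (3*x*sin(x*z) + 12*y**2, x*(-3*y - 2), -8*x**3 + 3*x*z + x*cos(x*y) - 5*y*cos(x*y) - 3*z*sin(x*z))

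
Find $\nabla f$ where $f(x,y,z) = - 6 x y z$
(-6*y*z, -6*x*z, -6*x*y)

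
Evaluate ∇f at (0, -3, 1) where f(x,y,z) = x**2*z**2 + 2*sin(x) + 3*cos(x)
(2, 0, 0)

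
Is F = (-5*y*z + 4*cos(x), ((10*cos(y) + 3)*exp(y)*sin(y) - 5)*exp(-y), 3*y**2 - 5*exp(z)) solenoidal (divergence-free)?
No, ∇·F = -5*exp(z) - 4*sin(x) - 20*sin(y)**2 + 3*cos(y) + 10 + 5*exp(-y)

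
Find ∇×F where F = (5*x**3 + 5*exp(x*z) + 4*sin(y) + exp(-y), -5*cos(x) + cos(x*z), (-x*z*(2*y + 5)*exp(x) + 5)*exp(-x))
(x*(-2*z + sin(x*z)), 5*x*exp(x*z) + 2*y*z + 5*z + 5*exp(-x), -z*sin(x*z) + 5*sin(x) - 4*cos(y) + exp(-y))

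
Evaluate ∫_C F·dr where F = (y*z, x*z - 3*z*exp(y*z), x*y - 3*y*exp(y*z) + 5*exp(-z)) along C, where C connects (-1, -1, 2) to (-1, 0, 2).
-5 + 3*exp(-2)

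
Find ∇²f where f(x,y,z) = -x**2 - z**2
-4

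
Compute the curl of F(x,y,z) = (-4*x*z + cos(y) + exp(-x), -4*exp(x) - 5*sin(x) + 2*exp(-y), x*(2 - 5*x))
(0, 6*x - 2, -4*exp(x) + sin(y) - 5*cos(x))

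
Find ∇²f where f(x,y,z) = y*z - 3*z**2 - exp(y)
-exp(y) - 6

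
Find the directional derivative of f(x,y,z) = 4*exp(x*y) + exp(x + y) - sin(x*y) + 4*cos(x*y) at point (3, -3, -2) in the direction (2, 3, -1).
sqrt(14)*(12 - 3*exp(9)*cos(9) + 12*exp(9)*sin(9) + 5*exp(9))*exp(-9)/14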